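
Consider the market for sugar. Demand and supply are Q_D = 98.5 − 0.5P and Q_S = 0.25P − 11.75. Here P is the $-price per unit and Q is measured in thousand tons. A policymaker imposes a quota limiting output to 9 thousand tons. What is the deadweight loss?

$768 thousand

In inverse form: demand P = 197 − 2Q, supply P = 47 + 4Q.
Competitive equilibrium: 197 − 2Q = 47 + 4Q → Q* = 25, P* = 147.
At Q = 9: demand price = 197 − 2·9 = 179; supply price = 47 + 4·9 = 83.
ΔQ = 25 − 9 = 16; wedge = 179 − 83 = 96.
The triangle = ½ × 16 × 96 = $768 thousand.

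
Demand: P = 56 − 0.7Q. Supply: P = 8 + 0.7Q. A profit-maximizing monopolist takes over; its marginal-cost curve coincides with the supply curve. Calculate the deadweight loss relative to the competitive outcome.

Competitive equilibrium: 56 − 0.7Q = 8 + 0.7Q → Q* = 34.2857, P* = 32.
Marginal revenue: MR = 56 − 1.4Q. Set MR = MC: 56 − 1.4Q = 8 + 0.7Q → Q_m = 22.8571.
Price P_m = 56 − 0.7·22.8571 = 40; MC(Q_m) = 8 + 0.7·22.8571 = 24.
Competitive Q* = 34.2857, so ΔQ = 11.4286; wedge = 40 − 24 = 16.
Welfare loss = ½ × 11.4286 × 16 = 91.43.

91.43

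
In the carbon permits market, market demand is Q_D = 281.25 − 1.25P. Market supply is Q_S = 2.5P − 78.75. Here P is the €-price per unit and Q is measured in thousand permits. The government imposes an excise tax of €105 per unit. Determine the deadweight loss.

€4593.75 thousand

In inverse form: demand P = 225 − 0.8Q, supply P = 31.5 + 0.4Q.
Competitive equilibrium: 225 − 0.8Q = 31.5 + 0.4Q → Q* = 161.25, P* = 96.
With the tax, the buyer price exceeds the seller price by 105: (225 − 0.8Q) − (31.5 + 0.4Q) = 105 → Q' = 73.75.
ΔQ = 161.25 − 73.75 = 87.5; the wedge equals the tax, 105.
The triangle = ½ × 87.5 × 105 = €4593.75 thousand.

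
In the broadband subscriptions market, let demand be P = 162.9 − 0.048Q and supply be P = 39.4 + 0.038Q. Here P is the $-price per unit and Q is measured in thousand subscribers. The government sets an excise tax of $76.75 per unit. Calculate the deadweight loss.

$34247.46 thousand

Competitive equilibrium: 162.9 − 0.048Q = 39.4 + 0.038Q → Q* = 1436.04651, P* = 93.96977.
With the tax, the buyer price exceeds the seller price by 76.75: (162.9 − 0.048Q) − (39.4 + 0.038Q) = 76.75 → Q' = 543.60465.
ΔQ = 1436.04651 − 543.60465 = 892.44186; the wedge equals the tax, 76.75.
Welfare loss = ½ × 892.44186 × 76.75 = $34247.46 thousand.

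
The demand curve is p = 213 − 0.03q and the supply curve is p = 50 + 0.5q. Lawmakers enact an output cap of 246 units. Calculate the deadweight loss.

1003.83

Competitive equilibrium: 213 − 0.03q = 50 + 0.5q → q* = 307.5472, p* = 203.7736.
At q = 246: demand price = 213 − 0.03·246 = 205.62; supply price = 50 + 0.5·246 = 173.
Δq = 307.5472 − 246 = 61.5472; wedge = 205.62 − 173 = 32.62.
Welfare loss = ½ × 61.5472 × 32.62 = 1003.83.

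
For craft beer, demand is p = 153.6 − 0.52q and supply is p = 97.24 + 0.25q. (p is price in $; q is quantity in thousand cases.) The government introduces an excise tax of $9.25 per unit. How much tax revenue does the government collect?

Competitive equilibrium: 153.6 − 0.52q = 97.24 + 0.25q → q* = 73.1948, p* = 115.5387.
With the tax, the buyer price exceeds the seller price by 9.25: (153.6 − 0.52q) − (97.24 + 0.25q) = 9.25 → q' = 61.1818.
Tax revenue = 9.25 × 61.1818 = $565.93 thousand.

$565.93 thousand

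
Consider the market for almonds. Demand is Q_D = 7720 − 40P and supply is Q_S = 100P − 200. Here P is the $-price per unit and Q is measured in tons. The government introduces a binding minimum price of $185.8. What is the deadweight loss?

$467600.66

In inverse form: demand P = 193 − 0.025Q, supply P = 2 + 0.01Q.
Competitive equilibrium: 193 − 0.025Q = 2 + 0.01Q → Q* = 5457.14286, P* = 56.57143.
At the floor P = 185.8, quantity demanded = (193 − 185.8)/0.025 = 288.
Sellers' marginal cost at Q' = 288: 2 + 0.01·288 = 4.88.
ΔQ = 5457.14286 − 288 = 5169.14286; wedge = 185.8 − 4.88 = 180.92.
The triangle = ½ × 5169.14286 × 180.92 = $467600.66.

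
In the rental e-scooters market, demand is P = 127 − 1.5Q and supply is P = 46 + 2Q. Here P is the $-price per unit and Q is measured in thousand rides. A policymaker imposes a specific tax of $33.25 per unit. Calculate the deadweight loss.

$157.94 thousand

Competitive equilibrium: 127 − 1.5Q = 46 + 2Q → Q* = 23.1429, P* = 92.2857.
With the tax, the buyer price exceeds the seller price by 33.25: (127 − 1.5Q) − (46 + 2Q) = 33.25 → Q' = 13.6429.
ΔQ = 23.1429 − 13.6429 = 9.5; the wedge equals the tax, 33.25.
Deadweight loss = ½ × 9.5 × 33.25 = $157.94 thousand.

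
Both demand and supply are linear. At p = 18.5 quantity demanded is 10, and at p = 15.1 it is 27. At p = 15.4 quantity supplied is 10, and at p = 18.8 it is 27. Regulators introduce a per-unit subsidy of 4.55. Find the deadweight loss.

25.88

Demand slope = (15.1 − 18.5)/(27 − 10) = −0.2, so p = 20.5 − 0.2q.
Supply slope = (18.8 − 15.4)/(27 − 10) = 0.2, so p = 13.4 + 0.2q.
Competitive equilibrium: 20.5 − 0.2q = 13.4 + 0.2q → q* = 17.75, p* = 16.95.
The subsidy lowers effective supply by 4.55: p = 8.85 + 0.2q.
New quantity: 20.5 − 0.2q = 8.85 + 0.2q → q' = 29.125.
Overproduction Δq = 29.125 − 17.75 = 11.375; wedge = subsidy = 4.55.
The triangle = ½ × 11.375 × 4.55 = 25.88.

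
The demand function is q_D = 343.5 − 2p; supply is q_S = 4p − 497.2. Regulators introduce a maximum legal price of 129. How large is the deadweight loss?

741.48

In inverse form: demand p = 171.75 − 0.5q, supply p = 124.3 + 0.25q.
Competitive equilibrium: 171.75 − 0.5q = 124.3 + 0.25q → q* = 63.2667, p* = 140.1167.
At the ceiling p = 129, quantity supplied = (129 − 124.3)/0.25 = 18.8.
Willingness to pay at q' = 18.8: 171.75 − 0.5·18.8 = 162.35.
Δq = 63.2667 − 18.8 = 44.4667; wedge = 162.35 − 129 = 33.35.
Welfare loss = ½ × 44.4667 × 33.35 = 741.48.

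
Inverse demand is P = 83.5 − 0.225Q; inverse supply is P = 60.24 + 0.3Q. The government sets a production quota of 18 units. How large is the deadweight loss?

Competitive equilibrium: 83.5 − 0.225Q = 60.24 + 0.3Q → Q* = 44.3048, P* = 73.5314.
At Q = 18: demand price = 83.5 − 0.225·18 = 79.45; supply price = 60.24 + 0.3·18 = 65.64.
ΔQ = 44.3048 − 18 = 26.3048; wedge = 79.45 − 65.64 = 13.81.
The triangle = ½ × 26.3048 × 13.81 = 181.63.

181.63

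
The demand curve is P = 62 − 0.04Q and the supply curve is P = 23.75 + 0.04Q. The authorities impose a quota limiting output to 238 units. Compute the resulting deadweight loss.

Competitive equilibrium: 62 − 0.04Q = 23.75 + 0.04Q → Q* = 478.125, P* = 42.875.
At Q = 238: demand price = 62 − 0.04·238 = 52.48; supply price = 23.75 + 0.04·238 = 33.27.
ΔQ = 478.125 − 238 = 240.125; wedge = 52.48 − 33.27 = 19.21.
Deadweight loss = ½ × 240.125 × 19.21 = 2306.40.

2306.40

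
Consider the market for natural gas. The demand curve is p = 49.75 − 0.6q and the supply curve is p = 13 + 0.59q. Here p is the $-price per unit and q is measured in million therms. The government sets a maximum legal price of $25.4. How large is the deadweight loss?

Competitive equilibrium: 49.75 − 0.6q = 13 + 0.59q → q* = 30.8824, p* = 31.2206.
At the ceiling p = 25.4, quantity supplied = (25.4 − 13)/0.59 = 21.0169.
Willingness to pay at q' = 21.0169: 49.75 − 0.6·21.0169 = 37.1399.
Δq = 30.8824 − 21.0169 = 9.8655; wedge = 37.1399 − 25.4 = 11.7399.
The triangle = ½ × 9.8655 × 11.7399 = $57.91 million.

$57.91 million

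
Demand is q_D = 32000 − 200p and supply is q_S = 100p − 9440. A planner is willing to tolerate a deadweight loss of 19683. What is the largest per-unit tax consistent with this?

In inverse form: demand p = 160 − 0.005q, supply p = 94.4 + 0.01q.
Competitive equilibrium: 160 − 0.005q = 94.4 + 0.01q → q* = 4373.3333, p* = 138.1333.
A tax t gives Δq = t/0.015 and wedge t, so DWL = t²/0.03.
t²/0.03 = 19683 → t² = 590.49 → t = 24.3.

24.3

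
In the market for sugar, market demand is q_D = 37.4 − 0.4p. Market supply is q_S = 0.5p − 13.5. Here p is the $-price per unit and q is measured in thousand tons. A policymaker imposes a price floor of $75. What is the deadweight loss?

$122.47 thousand

In inverse form: demand p = 93.5 − 2.5q, supply p = 27 + 2q.
Competitive equilibrium: 93.5 − 2.5q = 27 + 2q → q* = 14.7778, p* = 56.5556.
At the floor p = 75, quantity demanded = (93.5 − 75)/2.5 = 7.4.
Sellers' marginal cost at q' = 7.4: 27 + 2·7.4 = 41.8.
Δq = 14.7778 − 7.4 = 7.3778; wedge = 75 − 41.8 = 33.2.
DWL = ½ × 7.3778 × 33.2 = $122.47 thousand.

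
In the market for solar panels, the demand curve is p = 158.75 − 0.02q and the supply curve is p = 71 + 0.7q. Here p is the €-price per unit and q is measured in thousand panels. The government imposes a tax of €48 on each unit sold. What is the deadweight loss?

€1600 thousand

Competitive equilibrium: 158.75 − 0.02q = 71 + 0.7q → q* = 121.875, p* = 156.3125.
With the tax, the buyer price exceeds the seller price by 48: (158.75 − 0.02q) − (71 + 0.7q) = 48 → q' = 55.2083.
Δq = 121.875 − 55.2083 = 66.6667; the wedge equals the tax, 48.
Deadweight loss = ½ × 66.6667 × 48 = €1600 thousand.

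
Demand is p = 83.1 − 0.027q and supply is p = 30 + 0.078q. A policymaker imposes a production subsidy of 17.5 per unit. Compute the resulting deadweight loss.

1458.33

Competitive equilibrium: 83.1 − 0.027q = 30 + 0.078q → q* = 505.7143, p* = 69.4457.
The subsidy lowers effective supply by 17.5: p = 12.5 + 0.078q.
New quantity: 83.1 − 0.027q = 12.5 + 0.078q → q' = 672.381.
Overproduction Δq = 672.381 − 505.7143 = 166.6667; wedge = subsidy = 17.5.
Deadweight loss = ½ × 166.6667 × 17.5 = 1458.33.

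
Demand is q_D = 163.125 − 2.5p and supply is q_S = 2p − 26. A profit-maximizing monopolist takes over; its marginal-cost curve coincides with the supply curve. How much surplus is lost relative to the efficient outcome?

In inverse form: demand p = 65.25 − 0.4q, supply p = 13 + 0.5q.
Competitive equilibrium: 65.25 − 0.4q = 13 + 0.5q → q* = 58.0556, p* = 42.0278.
Marginal revenue: MR = 65.25 − 0.8q. Set MR = MC: 65.25 − 0.8q = 13 + 0.5q → q_m = 40.1923.
Price p_m = 65.25 − 0.4·40.1923 = 49.1731; MC(q_m) = 13 + 0.5·40.1923 = 33.0962.
Competitive q* = 58.0556, so Δq = 17.8633; wedge = 49.1731 − 33.0962 = 16.0769.
Welfare loss = ½ × 17.8633 × 16.0769 = 143.59.

143.59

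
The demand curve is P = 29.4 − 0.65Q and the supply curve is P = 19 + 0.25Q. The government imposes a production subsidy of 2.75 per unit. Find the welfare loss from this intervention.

Competitive equilibrium: 29.4 − 0.65Q = 19 + 0.25Q → Q* = 11.5556, P* = 21.8889.
The subsidy lowers effective supply by 2.75: P = 16.25 + 0.25Q.
New quantity: 29.4 − 0.65Q = 16.25 + 0.25Q → Q' = 14.6111.
Overproduction ΔQ = 14.6111 − 11.5556 = 3.0555; wedge = subsidy = 2.75.
Welfare loss = ½ × 3.0555 × 2.75 = 4.20.

4.20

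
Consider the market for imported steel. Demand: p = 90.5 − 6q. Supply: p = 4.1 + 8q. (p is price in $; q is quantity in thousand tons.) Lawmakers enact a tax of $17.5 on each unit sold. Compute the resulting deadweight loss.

Competitive equilibrium: 90.5 − 6q = 4.1 + 8q → q* = 6.1714, p* = 53.4714.
With the tax, the buyer price exceeds the seller price by 17.5: (90.5 − 6q) − (4.1 + 8q) = 17.5 → q' = 4.9214.
Δq = 6.1714 − 4.9214 = 1.25; the wedge equals the tax, 17.5.
Deadweight loss = ½ × 1.25 × 17.5 = $10.94 thousand.

$10.94 thousand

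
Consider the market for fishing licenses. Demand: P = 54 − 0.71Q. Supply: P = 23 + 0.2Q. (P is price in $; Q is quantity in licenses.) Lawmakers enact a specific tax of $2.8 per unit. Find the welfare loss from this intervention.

Competitive equilibrium: 54 − 0.71Q = 23 + 0.2Q → Q* = 34.0659, P* = 29.8132.
With the tax, the buyer price exceeds the seller price by 2.8: (54 − 0.71Q) − (23 + 0.2Q) = 2.8 → Q' = 30.989.
ΔQ = 34.0659 − 30.989 = 3.0769; the wedge equals the tax, 2.8.
The triangle = ½ × 3.0769 × 2.8 = $4.31.

$4.31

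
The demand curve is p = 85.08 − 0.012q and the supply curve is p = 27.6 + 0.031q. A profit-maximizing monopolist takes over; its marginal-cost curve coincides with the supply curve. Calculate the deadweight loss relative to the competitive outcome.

Competitive equilibrium: 85.08 − 0.012q = 27.6 + 0.031q → q* = 1336.7442, p* = 69.0391.
Marginal revenue: MR = 85.08 − 0.024q. Set MR = MC: 85.08 − 0.024q = 27.6 + 0.031q → q_m = 1045.0909.
Price p_m = 85.08 − 0.012·1045.0909 = 72.5389; MC(q_m) = 27.6 + 0.031·1045.0909 = 59.9978.
Competitive q* = 1336.7442, so Δq = 291.6533; wedge = 72.5389 − 59.9978 = 12.5411.
DWL = ½ × 291.6533 × 12.5411 = 1828.83.

1828.83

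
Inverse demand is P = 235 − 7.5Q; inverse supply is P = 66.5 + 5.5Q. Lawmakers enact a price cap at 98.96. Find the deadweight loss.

Competitive equilibrium: 235 − 7.5Q = 66.5 + 5.5Q → Q* = 12.9615, P* = 137.7885.
At the ceiling P = 98.96, quantity supplied = (98.96 − 66.5)/5.5 = 5.9018.
Willingness to pay at Q' = 5.9018: 235 − 7.5·5.9018 = 190.7365.
ΔQ = 12.9615 − 5.9018 = 7.0597; wedge = 190.7365 − 98.96 = 91.7765.
The triangle = ½ × 7.0597 × 91.7765 = 323.96.

323.96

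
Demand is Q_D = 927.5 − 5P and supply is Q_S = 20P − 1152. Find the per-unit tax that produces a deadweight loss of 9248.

In inverse form: demand P = 185.5 − 0.2Q, supply P = 57.6 + 0.05Q.
Competitive equilibrium: 185.5 − 0.2Q = 57.6 + 0.05Q → Q* = 511.6, P* = 83.18.
A tax t gives ΔQ = t/0.25 and wedge t, so DWL = t²/0.5.
t²/0.5 = 9248 → t² = 4624 → t = 68.

68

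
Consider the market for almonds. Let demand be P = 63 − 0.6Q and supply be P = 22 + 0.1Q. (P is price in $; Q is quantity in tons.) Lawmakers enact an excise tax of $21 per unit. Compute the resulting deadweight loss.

$315

Competitive equilibrium: 63 − 0.6Q = 22 + 0.1Q → Q* = 58.5714, P* = 27.8571.
With the tax, the buyer price exceeds the seller price by 21: (63 − 0.6Q) − (22 + 0.1Q) = 21 → Q' = 28.5714.
ΔQ = 58.5714 − 28.5714 = 30; the wedge equals the tax, 21.
Welfare loss = ½ × 30 × 21 = $315.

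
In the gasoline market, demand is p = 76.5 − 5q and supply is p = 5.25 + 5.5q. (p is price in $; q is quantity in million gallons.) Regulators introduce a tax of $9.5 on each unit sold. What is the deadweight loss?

$4.30 million

Competitive equilibrium: 76.5 − 5q = 5.25 + 5.5q → q* = 6.7857, p* = 42.5714.
With the tax, the buyer price exceeds the seller price by 9.5: (76.5 − 5q) − (5.25 + 5.5q) = 9.5 → q' = 5.881.
Δq = 6.7857 − 5.881 = 0.9047; the wedge equals the tax, 9.5.
Deadweight loss = ½ × 0.9047 × 9.5 = $4.30 million.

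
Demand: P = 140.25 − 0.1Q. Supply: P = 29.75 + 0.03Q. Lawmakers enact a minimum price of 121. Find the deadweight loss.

28099.91

Competitive equilibrium: 140.25 − 0.1Q = 29.75 + 0.03Q → Q* = 850, P* = 55.25.
At the floor P = 121, quantity demanded = (140.25 − 121)/0.1 = 192.5.
Sellers' marginal cost at Q' = 192.5: 29.75 + 0.03·192.5 = 35.525.
ΔQ = 850 − 192.5 = 657.5; wedge = 121 − 35.525 = 85.475.
Welfare loss = ½ × 657.5 × 85.475 = 28099.91.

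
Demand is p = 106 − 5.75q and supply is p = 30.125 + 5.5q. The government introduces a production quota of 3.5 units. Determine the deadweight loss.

Competitive equilibrium: 106 − 5.75q = 30.125 + 5.5q → q* = 6.7444, p* = 67.2194.
At q = 3.5: demand price = 106 − 5.75·3.5 = 85.875; supply price = 30.125 + 5.5·3.5 = 49.375.
Δq = 6.7444 − 3.5 = 3.2444; wedge = 85.875 − 49.375 = 36.5.
Welfare loss = ½ × 3.2444 × 36.5 = 59.21.

59.21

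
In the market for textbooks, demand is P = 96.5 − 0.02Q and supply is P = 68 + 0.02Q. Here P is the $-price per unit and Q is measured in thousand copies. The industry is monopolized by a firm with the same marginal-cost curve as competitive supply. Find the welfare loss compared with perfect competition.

$1128.125 thousand

Competitive equilibrium: 96.5 − 0.02Q = 68 + 0.02Q → Q* = 712.5, P* = 82.25.
Marginal revenue: MR = 96.5 − 0.04Q. Set MR = MC: 96.5 − 0.04Q = 68 + 0.02Q → Q_m = 475.
Price P_m = 96.5 − 0.02·475 = 87; MC(Q_m) = 68 + 0.02·475 = 77.5.
Competitive Q* = 712.5, so ΔQ = 237.5; wedge = 87 − 77.5 = 9.5.
The triangle = ½ × 237.5 × 9.5 = $1128.125 thousand.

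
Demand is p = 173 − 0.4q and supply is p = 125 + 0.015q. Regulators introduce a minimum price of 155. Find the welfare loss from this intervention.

Competitive equilibrium: 173 − 0.4q = 125 + 0.015q → q* = 115.6627, p* = 126.7349.
At the floor p = 155, quantity demanded = (173 − 155)/0.4 = 45.
Sellers' marginal cost at q' = 45: 125 + 0.015·45 = 125.675.
Δq = 115.6627 − 45 = 70.6627; wedge = 155 − 125.675 = 29.325.
The triangle = ½ × 70.6627 × 29.325 = 1036.09.

1036.09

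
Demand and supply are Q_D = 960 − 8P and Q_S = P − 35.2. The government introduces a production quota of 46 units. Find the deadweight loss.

In inverse form: demand P = 120 − 0.125Q, supply P = 35.2 + Q.
Competitive equilibrium: 120 − 0.125Q = 35.2 + Q → Q* = 75.3778, P* = 110.5778.
At Q = 46: demand price = 120 − 0.125·46 = 114.25; supply price = 35.2 + 1·46 = 81.2.
ΔQ = 75.3778 − 46 = 29.3778; wedge = 114.25 − 81.2 = 33.05.
DWL = ½ × 29.3778 × 33.05 = 485.47.

485.47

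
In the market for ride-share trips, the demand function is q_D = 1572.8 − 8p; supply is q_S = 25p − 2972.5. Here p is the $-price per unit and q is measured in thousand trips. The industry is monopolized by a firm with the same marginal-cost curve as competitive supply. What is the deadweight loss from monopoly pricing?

$3399.01 thousand

In inverse form: demand p = 196.6 − 0.125q, supply p = 118.9 + 0.04q.
Competitive equilibrium: 196.6 − 0.125q = 118.9 + 0.04q → q* = 470.9091, p* = 137.7364.
Marginal revenue: MR = 196.6 − 0.25q. Set MR = MC: 196.6 − 0.25q = 118.9 + 0.04q → q_m = 267.931.
Price p_m = 196.6 − 0.125·267.931 = 163.1086; MC(q_m) = 118.9 + 0.04·267.931 = 129.6172.
Competitive q* = 470.9091, so Δq = 202.9781; wedge = 163.1086 − 129.6172 = 33.4914.
Deadweight loss = ½ × 202.9781 × 33.4914 = $3399.01 thousand.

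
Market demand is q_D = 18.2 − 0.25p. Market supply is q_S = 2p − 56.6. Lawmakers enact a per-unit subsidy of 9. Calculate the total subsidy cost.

In inverse form: demand p = 72.8 − 4q, supply p = 28.3 + 0.5q.
Competitive equilibrium: 72.8 − 4q = 28.3 + 0.5q → q* = 9.8889, p* = 33.2444.
The subsidy lowers effective supply by 9: p = 19.3 + 0.5q.
New quantity: 72.8 − 4q = 19.3 + 0.5q → q' = 11.8889.
Total subsidy cost = 9 × 11.8889 = 107.

107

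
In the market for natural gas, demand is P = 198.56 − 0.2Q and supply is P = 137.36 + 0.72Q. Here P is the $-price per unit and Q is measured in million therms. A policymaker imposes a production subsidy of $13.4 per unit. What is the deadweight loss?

$97.59 million

Competitive equilibrium: 198.56 − 0.2Q = 137.36 + 0.72Q → Q* = 66.5217, P* = 185.2557.
The subsidy lowers effective supply by 13.4: P = 123.96 + 0.72Q.
New quantity: 198.56 − 0.2Q = 123.96 + 0.72Q → Q' = 81.087.
Overproduction ΔQ = 81.087 − 66.5217 = 14.5653; wedge = subsidy = 13.4.
Welfare loss = ½ × 14.5653 × 13.4 = $97.59 million.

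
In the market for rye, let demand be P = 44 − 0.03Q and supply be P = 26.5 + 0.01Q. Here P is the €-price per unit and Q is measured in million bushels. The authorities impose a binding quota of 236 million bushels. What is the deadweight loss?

Competitive equilibrium: 44 − 0.03Q = 26.5 + 0.01Q → Q* = 437.5, P* = 30.875.
At Q = 236: demand price = 44 − 0.03·236 = 36.92; supply price = 26.5 + 0.01·236 = 28.86.
ΔQ = 437.5 − 236 = 201.5; wedge = 36.92 − 28.86 = 8.06.
The triangle = ½ × 201.5 × 8.06 = €812.045 million.

€812.045 million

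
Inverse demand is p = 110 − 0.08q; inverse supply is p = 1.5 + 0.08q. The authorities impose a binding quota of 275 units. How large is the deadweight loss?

Competitive equilibrium: 110 − 0.08q = 1.5 + 0.08q → q* = 678.125, p* = 55.75.
At q = 275: demand price = 110 − 0.08·275 = 88; supply price = 1.5 + 0.08·275 = 23.5.
Δq = 678.125 − 275 = 403.125; wedge = 88 − 23.5 = 64.5.
Deadweight loss = ½ × 403.125 × 64.5 = 13000.78.

13000.78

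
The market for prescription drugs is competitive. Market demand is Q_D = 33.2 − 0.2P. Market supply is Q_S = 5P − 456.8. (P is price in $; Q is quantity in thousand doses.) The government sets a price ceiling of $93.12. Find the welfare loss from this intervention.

$80.20 thousand

In inverse form: demand P = 166 − 5Q, supply P = 91.36 + 0.2Q.
Competitive equilibrium: 166 − 5Q = 91.36 + 0.2Q → Q* = 14.3538, P* = 94.2308.
At the ceiling P = 93.12, quantity supplied = (93.12 − 91.36)/0.2 = 8.8.
Willingness to pay at Q' = 8.8: 166 − 5·8.8 = 122.
ΔQ = 14.3538 − 8.8 = 5.5538; wedge = 122 − 93.12 = 28.88.
DWL = ½ × 5.5538 × 28.88 = $80.20 thousand.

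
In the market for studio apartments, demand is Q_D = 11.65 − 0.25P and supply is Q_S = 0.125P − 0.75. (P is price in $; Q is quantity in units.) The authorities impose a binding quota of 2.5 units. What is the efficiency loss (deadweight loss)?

In inverse form: demand P = 46.6 − 4Q, supply P = 6 + 8Q.
Competitive equilibrium: 46.6 − 4Q = 6 + 8Q → Q* = 3.3833, P* = 33.0667.
At Q = 2.5: demand price = 46.6 − 4·2.5 = 36.6; supply price = 6 + 8·2.5 = 26.
ΔQ = 3.3833 − 2.5 = 0.8833; wedge = 36.6 − 26 = 10.6.
Welfare loss = ½ × 0.8833 × 10.6 = $4.68.

$4.68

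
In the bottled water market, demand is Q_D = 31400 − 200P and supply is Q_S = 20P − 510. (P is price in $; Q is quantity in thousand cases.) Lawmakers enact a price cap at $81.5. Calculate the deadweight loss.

In inverse form: demand P = 157 − 0.005Q, supply P = 25.5 + 0.05Q.
Competitive equilibrium: 157 − 0.005Q = 25.5 + 0.05Q → Q* = 2390.9091, P* = 145.0455.
At the ceiling P = 81.5, quantity supplied = (81.5 − 25.5)/0.05 = 1120.
Willingness to pay at Q' = 1120: 157 − 0.005·1120 = 151.4.
ΔQ = 2390.9091 − 1120 = 1270.9091; wedge = 151.4 − 81.5 = 69.9.
DWL = ½ × 1270.9091 × 69.9 = $44418.27 thousand.

$44418.27 thousand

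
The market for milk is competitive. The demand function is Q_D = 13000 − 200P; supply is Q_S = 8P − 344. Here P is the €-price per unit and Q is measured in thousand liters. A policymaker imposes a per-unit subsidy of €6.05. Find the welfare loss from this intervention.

In inverse form: demand P = 65 − 0.005Q, supply P = 43 + 0.125Q.
Competitive equilibrium: 65 − 0.005Q = 43 + 0.125Q → Q* = 169.2308, P* = 64.1538.
The subsidy lowers effective supply by 6.05: P = 36.95 + 0.125Q.
New quantity: 65 − 0.005Q = 36.95 + 0.125Q → Q' = 215.7692.
Overproduction ΔQ = 215.7692 − 169.2308 = 46.5384; wedge = subsidy = 6.05.
The triangle = ½ × 46.5384 × 6.05 = €140.78 thousand.

€140.78 thousand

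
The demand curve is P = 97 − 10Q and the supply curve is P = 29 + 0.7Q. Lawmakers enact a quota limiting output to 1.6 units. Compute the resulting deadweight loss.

Competitive equilibrium: 97 − 10Q = 29 + 0.7Q → Q* = 6.3551, P* = 33.4486.
At Q = 1.6: demand price = 97 − 10·1.6 = 81; supply price = 29 + 0.7·1.6 = 30.12.
ΔQ = 6.3551 − 1.6 = 4.7551; wedge = 81 − 30.12 = 50.88.
DWL = ½ × 4.7551 × 50.88 = 120.97.

120.97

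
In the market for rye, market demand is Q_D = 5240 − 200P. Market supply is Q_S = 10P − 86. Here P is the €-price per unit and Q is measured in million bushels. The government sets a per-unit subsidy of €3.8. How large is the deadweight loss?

In inverse form: demand P = 26.2 − 0.005Q, supply P = 8.6 + 0.1Q.
Competitive equilibrium: 26.2 − 0.005Q = 8.6 + 0.1Q → Q* = 167.619, P* = 25.3619.
The subsidy lowers effective supply by 3.8: P = 4.8 + 0.1Q.
New quantity: 26.2 − 0.005Q = 4.8 + 0.1Q → Q' = 203.8095.
Overproduction ΔQ = 203.8095 − 167.619 = 36.1905; wedge = subsidy = 3.8.
Deadweight loss = ½ × 36.1905 × 3.8 = €68.76 million.

€68.76 million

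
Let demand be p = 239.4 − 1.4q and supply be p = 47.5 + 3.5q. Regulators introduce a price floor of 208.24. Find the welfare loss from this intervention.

700.25

Competitive equilibrium: 239.4 − 1.4q = 47.5 + 3.5q → q* = 39.16327, p* = 184.57143.
At the floor p = 208.24, quantity demanded = (239.4 − 208.24)/1.4 = 22.25714.
Sellers' marginal cost at q' = 22.25714: 47.5 + 3.5·22.25714 = 125.39999.
Δq = 39.16327 − 22.25714 = 16.90613; wedge = 208.24 − 125.39999 = 82.84001.
DWL = ½ × 16.90613 × 82.84001 = 700.25.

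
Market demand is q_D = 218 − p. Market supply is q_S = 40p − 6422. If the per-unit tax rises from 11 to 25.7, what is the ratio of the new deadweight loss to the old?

In inverse form: demand p = 218 − q, supply p = 160.55 + 0.025q.
Competitive equilibrium: 218 − q = 160.55 + 0.025q → q* = 56.0488, p* = 161.9512.
For a per-unit tax t: Δq = t/1.025, so DWL = ½·t·(t/1.025) = t²/2.05.
At t = 11: DWL = 59.024. At t = 25.7: DWL = 322.190.
Ratio = (25.7/11)² = 5.459.

5.459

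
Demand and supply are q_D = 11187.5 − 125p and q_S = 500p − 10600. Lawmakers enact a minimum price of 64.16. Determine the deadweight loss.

In inverse form: demand p = 89.5 − 0.008q, supply p = 21.2 + 0.002q.
Competitive equilibrium: 89.5 − 0.008q = 21.2 + 0.002q → q* = 6830, p* = 34.86.
At the floor p = 64.16, quantity demanded = (89.5 − 64.16)/0.008 = 3167.5.
Sellers' marginal cost at q' = 3167.5: 21.2 + 0.002·3167.5 = 27.535.
Δq = 6830 − 3167.5 = 3662.5; wedge = 64.16 − 27.535 = 36.625.
The triangle = ½ × 3662.5 × 36.625 = 67069.53.

67069.53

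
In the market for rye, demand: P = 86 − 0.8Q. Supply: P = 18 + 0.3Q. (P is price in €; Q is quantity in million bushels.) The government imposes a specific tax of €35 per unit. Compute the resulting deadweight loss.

Competitive equilibrium: 86 − 0.8Q = 18 + 0.3Q → Q* = 61.8182, P* = 36.5455.
With the tax, the buyer price exceeds the seller price by 35: (86 − 0.8Q) − (18 + 0.3Q) = 35 → Q' = 30.
ΔQ = 61.8182 − 30 = 31.8182; the wedge equals the tax, 35.
Deadweight loss = ½ × 31.8182 × 35 = €556.82 million.

€556.82 million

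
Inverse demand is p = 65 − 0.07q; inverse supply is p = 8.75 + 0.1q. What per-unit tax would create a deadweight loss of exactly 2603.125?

Competitive equilibrium: 65 − 0.07q = 8.75 + 0.1q → q* = 330.8824, p* = 41.8382.
A tax t gives Δq = t/0.17 and wedge t, so DWL = t²/0.34.
t²/0.34 = 2603.125 → t² = 885.0625 → t = 29.75.

29.75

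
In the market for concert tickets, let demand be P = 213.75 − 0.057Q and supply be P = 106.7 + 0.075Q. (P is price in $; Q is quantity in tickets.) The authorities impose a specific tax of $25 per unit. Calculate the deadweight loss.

$2367.42

Competitive equilibrium: 213.75 − 0.057Q = 106.7 + 0.075Q → Q* = 810.9848, P* = 167.5239.
With the tax, the buyer price exceeds the seller price by 25: (213.75 − 0.057Q) − (106.7 + 0.075Q) = 25 → Q' = 621.5909.
ΔQ = 810.9848 − 621.5909 = 189.3939; the wedge equals the tax, 25.
DWL = ½ × 189.3939 × 25 = $2367.42.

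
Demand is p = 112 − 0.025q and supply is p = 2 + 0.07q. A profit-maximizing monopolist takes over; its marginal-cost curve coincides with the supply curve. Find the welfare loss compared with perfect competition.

2764.07

Competitive equilibrium: 112 − 0.025q = 2 + 0.07q → q* = 1157.89474, p* = 83.05263.
Marginal revenue: MR = 112 − 0.05q. Set MR = MC: 112 − 0.05q = 2 + 0.07q → q_m = 916.66667.
Price p_m = 112 − 0.025·916.66667 = 89.08333; MC(q_m) = 2 + 0.07·916.66667 = 66.16667.
Competitive q* = 1157.89474, so Δq = 241.22807; wedge = 89.08333 − 66.16667 = 22.91666.
The triangle = ½ × 241.22807 × 22.91666 = 2764.07.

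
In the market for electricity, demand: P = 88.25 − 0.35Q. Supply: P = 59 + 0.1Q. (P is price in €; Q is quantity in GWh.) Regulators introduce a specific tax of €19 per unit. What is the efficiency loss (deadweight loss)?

Competitive equilibrium: 88.25 − 0.35Q = 59 + 0.1Q → Q* = 65, P* = 65.5.
With the tax, the buyer price exceeds the seller price by 19: (88.25 − 0.35Q) − (59 + 0.1Q) = 19 → Q' = 22.7778.
ΔQ = 65 − 22.7778 = 42.2222; the wedge equals the tax, 19.
Deadweight loss = ½ × 42.2222 × 19 = €401.11.

€401.11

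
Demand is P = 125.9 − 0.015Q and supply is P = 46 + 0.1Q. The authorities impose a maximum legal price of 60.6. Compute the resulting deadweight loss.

Competitive equilibrium: 125.9 − 0.015Q = 46 + 0.1Q → Q* = 694.78261, P* = 115.47826.
At the ceiling P = 60.6, quantity supplied = (60.6 − 46)/0.1 = 146.
Willingness to pay at Q' = 146: 125.9 − 0.015·146 = 123.71.
ΔQ = 694.78261 − 146 = 548.78261; wedge = 123.71 − 60.6 = 63.11.
Welfare loss = ½ × 548.78261 × 63.11 = 17316.84.

17316.84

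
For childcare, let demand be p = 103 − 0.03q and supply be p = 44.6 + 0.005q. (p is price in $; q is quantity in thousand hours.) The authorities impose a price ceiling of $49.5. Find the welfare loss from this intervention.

Competitive equilibrium: 103 − 0.03q = 44.6 + 0.005q → q* = 1668.5714, p* = 52.9429.
At the ceiling p = 49.5, quantity supplied = (49.5 − 44.6)/0.005 = 980.
Willingness to pay at q' = 980: 103 − 0.03·980 = 73.6.
Δq = 1668.5714 − 980 = 688.5714; wedge = 73.6 − 49.5 = 24.1.
DWL = ½ × 688.5714 × 24.1 = $8297.29 thousand.

$8297.29 thousand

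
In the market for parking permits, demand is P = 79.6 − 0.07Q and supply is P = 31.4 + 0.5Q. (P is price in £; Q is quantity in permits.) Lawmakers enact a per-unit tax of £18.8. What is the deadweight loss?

£310.04

Competitive equilibrium: 79.6 − 0.07Q = 31.4 + 0.5Q → Q* = 84.5614, P* = 73.6807.
With the tax, the buyer price exceeds the seller price by 18.8: (79.6 − 0.07Q) − (31.4 + 0.5Q) = 18.8 → Q' = 51.5789.
ΔQ = 84.5614 − 51.5789 = 32.9825; the wedge equals the tax, 18.8.
Deadweight loss = ½ × 32.9825 × 18.8 = £310.04.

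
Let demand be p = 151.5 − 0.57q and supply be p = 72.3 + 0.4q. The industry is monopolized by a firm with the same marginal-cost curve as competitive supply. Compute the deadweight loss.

Competitive equilibrium: 151.5 − 0.57q = 72.3 + 0.4q → q* = 81.6495, p* = 104.9598.
Marginal revenue: MR = 151.5 − 1.14q. Set MR = MC: 151.5 − 1.14q = 72.3 + 0.4q → q_m = 51.4286.
Price p_m = 151.5 − 0.57·51.4286 = 122.1857; MC(q_m) = 72.3 + 0.4·51.4286 = 92.8714.
Competitive q* = 81.6495, so Δq = 30.2209; wedge = 122.1857 − 92.8714 = 29.3143.
The triangle = ½ × 30.2209 × 29.3143 = 442.95.

442.95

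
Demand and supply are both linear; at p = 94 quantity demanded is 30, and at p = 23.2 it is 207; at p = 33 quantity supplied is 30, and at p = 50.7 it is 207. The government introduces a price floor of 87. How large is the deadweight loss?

Demand slope = (23.2 − 94)/(207 − 30) = −0.4, so p = 106 − 0.4q.
Supply slope = (50.7 − 33)/(207 − 30) = 0.1, so p = 30 + 0.1q.
Competitive equilibrium: 106 − 0.4q = 30 + 0.1q → q* = 152, p* = 45.2.
At the floor p = 87, quantity demanded = (106 − 87)/0.4 = 47.5.
Sellers' marginal cost at q' = 47.5: 30 + 0.1·47.5 = 34.75.
Δq = 152 − 47.5 = 104.5; wedge = 87 − 34.75 = 52.25.
Deadweight loss = ½ × 104.5 × 52.25 = 2730.06.

2730.06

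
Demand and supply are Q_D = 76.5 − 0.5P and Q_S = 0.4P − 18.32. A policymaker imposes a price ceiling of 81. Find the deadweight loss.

In inverse form: demand P = 153 − 2Q, supply P = 45.8 + 2.5Q.
Competitive equilibrium: 153 − 2Q = 45.8 + 2.5Q → Q* = 23.8222, P* = 105.3556.
At the ceiling P = 81, quantity supplied = (81 − 45.8)/2.5 = 14.08.
Willingness to pay at Q' = 14.08: 153 − 2·14.08 = 124.84.
ΔQ = 23.8222 − 14.08 = 9.7422; wedge = 124.84 − 81 = 43.84.
DWL = ½ × 9.7422 × 43.84 = 213.55.

213.55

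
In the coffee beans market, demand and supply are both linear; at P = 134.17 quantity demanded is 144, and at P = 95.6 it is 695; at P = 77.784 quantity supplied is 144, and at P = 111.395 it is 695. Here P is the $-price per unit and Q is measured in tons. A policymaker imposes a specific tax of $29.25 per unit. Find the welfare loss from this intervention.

$3265.51

Demand slope = (95.6 − 134.17)/(695 − 144) = −0.07, so P = 144.25 − 0.07Q.
Supply slope = (111.395 − 77.784)/(695 − 144) = 0.061, so P = 69 + 0.061Q.
Competitive equilibrium: 144.25 − 0.07Q = 69 + 0.061Q → Q* = 574.4275, P* = 104.0401.
With the tax, the buyer price exceeds the seller price by 29.25: (144.25 − 0.07Q) − (69 + 0.061Q) = 29.25 → Q' = 351.145.
ΔQ = 574.4275 − 351.145 = 223.2825; the wedge equals the tax, 29.25.
DWL = ½ × 223.2825 × 29.25 = $3265.51.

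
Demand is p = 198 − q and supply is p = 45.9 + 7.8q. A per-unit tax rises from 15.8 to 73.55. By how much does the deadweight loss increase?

293.18

Competitive equilibrium: 198 − q = 45.9 + 7.8q → q* = 17.2841, p* = 180.7159.
For a per-unit tax t: Δq = t/8.8, so DWL = ½·t·(t/8.8) = t²/17.6.
At t = 15.8: DWL = 14.184. At t = 73.55: DWL = 307.364.
Increase = 307.364 − 14.184 = 293.18.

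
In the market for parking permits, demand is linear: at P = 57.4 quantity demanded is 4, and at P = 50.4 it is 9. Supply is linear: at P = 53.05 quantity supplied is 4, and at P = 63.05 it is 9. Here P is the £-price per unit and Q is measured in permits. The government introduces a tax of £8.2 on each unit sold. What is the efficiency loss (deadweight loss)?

Demand slope = (50.4 − 57.4)/(9 − 4) = −1.4, so P = 63 − 1.4Q.
Supply slope = (63.05 − 53.05)/(9 − 4) = 2, so P = 45.05 + 2Q.
Competitive equilibrium: 63 − 1.4Q = 45.05 + 2Q → Q* = 5.2794, P* = 55.6088.
With the tax, the buyer price exceeds the seller price by 8.2: (63 − 1.4Q) − (45.05 + 2Q) = 8.2 → Q' = 2.8676.
ΔQ = 5.2794 − 2.8676 = 2.4118; the wedge equals the tax, 8.2.
The triangle = ½ × 2.4118 × 8.2 = £9.89.

£9.89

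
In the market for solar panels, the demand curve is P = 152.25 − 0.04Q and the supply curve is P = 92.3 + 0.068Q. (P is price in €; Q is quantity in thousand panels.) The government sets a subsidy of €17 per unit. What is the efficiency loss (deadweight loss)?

€1337.96 thousand

Competitive equilibrium: 152.25 − 0.04Q = 92.3 + 0.068Q → Q* = 555.0926, P* = 130.0463.
The subsidy lowers effective supply by 17: P = 75.3 + 0.068Q.
New quantity: 152.25 − 0.04Q = 75.3 + 0.068Q → Q' = 712.5.
Overproduction ΔQ = 712.5 − 555.0926 = 157.4074; wedge = subsidy = 17.
Welfare loss = ½ × 157.4074 × 17 = €1337.96 thousand.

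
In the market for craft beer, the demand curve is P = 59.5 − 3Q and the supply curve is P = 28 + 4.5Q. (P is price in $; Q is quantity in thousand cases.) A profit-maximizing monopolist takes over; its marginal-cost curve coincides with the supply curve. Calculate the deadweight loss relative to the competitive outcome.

Competitive equilibrium: 59.5 − 3Q = 28 + 4.5Q → Q* = 4.2, P* = 46.9.
Marginal revenue: MR = 59.5 − 6Q. Set MR = MC: 59.5 − 6Q = 28 + 4.5Q → Q_m = 3.
Price P_m = 59.5 − 3·3 = 50.5; MC(Q_m) = 28 + 4.5·3 = 41.5.
Competitive Q* = 4.2, so ΔQ = 1.2; wedge = 50.5 − 41.5 = 9.
DWL = ½ × 1.2 × 9 = $5.40 thousand.

$5.40 thousand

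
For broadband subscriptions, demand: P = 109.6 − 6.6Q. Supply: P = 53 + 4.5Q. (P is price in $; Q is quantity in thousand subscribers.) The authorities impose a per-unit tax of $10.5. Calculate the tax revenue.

$43.61 thousand

Competitive equilibrium: 109.6 − 6.6Q = 53 + 4.5Q → Q* = 5.0991, P* = 75.9459.
With the tax, the buyer price exceeds the seller price by 10.5: (109.6 − 6.6Q) − (53 + 4.5Q) = 10.5 → Q' = 4.1532.
Tax revenue = 10.5 × 4.1532 = $43.61 thousand.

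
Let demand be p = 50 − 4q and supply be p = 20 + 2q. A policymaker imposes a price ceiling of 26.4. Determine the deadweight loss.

9.72

Competitive equilibrium: 50 − 4q = 20 + 2q → q* = 5, p* = 30.
At the ceiling p = 26.4, quantity supplied = (26.4 − 20)/2 = 3.2.
Willingness to pay at q' = 3.2: 50 − 4·3.2 = 37.2.
Δq = 5 − 3.2 = 1.8; wedge = 37.2 − 26.4 = 10.8.
The triangle = ½ × 1.8 × 10.8 = 9.72.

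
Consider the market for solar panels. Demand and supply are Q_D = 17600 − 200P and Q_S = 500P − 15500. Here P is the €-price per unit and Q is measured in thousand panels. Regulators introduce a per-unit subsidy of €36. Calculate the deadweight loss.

In inverse form: demand P = 88 − 0.005Q, supply P = 31 + 0.002Q.
Competitive equilibrium: 88 − 0.005Q = 31 + 0.002Q → Q* = 8142.8571, P* = 47.2857.
The subsidy lowers effective supply by 36: P = 0.002Q − 5.
New quantity: 88 − 0.005Q = 0.002Q − 5 → Q' = 13285.7143.
Overproduction ΔQ = 13285.7143 − 8142.8571 = 5142.8572; wedge = subsidy = 36.
Deadweight loss = ½ × 5142.8572 × 36 = €92571.43 thousand.

€92571.43 thousand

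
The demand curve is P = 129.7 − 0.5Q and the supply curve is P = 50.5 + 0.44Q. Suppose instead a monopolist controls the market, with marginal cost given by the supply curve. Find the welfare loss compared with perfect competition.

Competitive equilibrium: 129.7 − 0.5Q = 50.5 + 0.44Q → Q* = 84.2553, P* = 87.5723.
Marginal revenue: MR = 129.7 − Q. Set MR = MC: 129.7 − Q = 50.5 + 0.44Q → Q_m = 55.
Price P_m = 129.7 − 0.5·55 = 102.2; MC(Q_m) = 50.5 + 0.44·55 = 74.7.
Competitive Q* = 84.2553, so ΔQ = 29.2553; wedge = 102.2 − 74.7 = 27.5.
Welfare loss = ½ × 29.2553 × 27.5 = 402.26.

402.26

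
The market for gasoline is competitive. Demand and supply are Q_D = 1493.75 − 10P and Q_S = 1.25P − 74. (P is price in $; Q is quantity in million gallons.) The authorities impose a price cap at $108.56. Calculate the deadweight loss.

$666.82 million

In inverse form: demand P = 149.375 − 0.1Q, supply P = 59.2 + 0.8Q.
Competitive equilibrium: 149.375 − 0.1Q = 59.2 + 0.8Q → Q* = 100.1944, P* = 139.3556.
At the ceiling P = 108.56, quantity supplied = (108.56 − 59.2)/0.8 = 61.7.
Willingness to pay at Q' = 61.7: 149.375 − 0.1·61.7 = 143.205.
ΔQ = 100.1944 − 61.7 = 38.4944; wedge = 143.205 − 108.56 = 34.645.
The triangle = ½ × 38.4944 × 34.645 = $666.82 million.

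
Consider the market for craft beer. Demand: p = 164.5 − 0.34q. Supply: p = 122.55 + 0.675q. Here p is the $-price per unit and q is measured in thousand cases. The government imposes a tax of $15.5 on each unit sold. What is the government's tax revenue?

Competitive equilibrium: 164.5 − 0.34q = 122.55 + 0.675q → q* = 41.33, p* = 150.4478.
With the tax, the buyer price exceeds the seller price by 15.5: (164.5 − 0.34q) − (122.55 + 0.675q) = 15.5 → q' = 26.0591.
Tax revenue = 15.5 × 26.0591 = $403.92 thousand.

$403.92 thousand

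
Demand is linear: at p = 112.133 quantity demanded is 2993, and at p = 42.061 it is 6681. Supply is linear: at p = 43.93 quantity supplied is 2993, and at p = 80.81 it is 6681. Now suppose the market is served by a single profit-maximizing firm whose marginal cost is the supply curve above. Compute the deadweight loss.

64902.31

Demand slope = (42.061 − 112.133)/(6681 − 2993) = −0.019, so p = 169 − 0.019q.
Supply slope = (80.81 − 43.93)/(6681 − 2993) = 0.01, so p = 14 + 0.01q.
Competitive equilibrium: 169 − 0.019q = 14 + 0.01q → q* = 5344.827586, p* = 67.448276.
Marginal revenue: MR = 169 − 0.038q. Set MR = MC: 169 − 0.038q = 14 + 0.01q → q_m = 3229.166667.
Price p_m = 169 − 0.019·3229.166667 = 107.645833; MC(q_m) = 14 + 0.01·3229.166667 = 46.291667.
Competitive q* = 5344.827586, so Δq = 2115.660919; wedge = 107.645833 − 46.291667 = 61.354166.
Deadweight loss = ½ × 2115.660919 × 61.354166 = 64902.31.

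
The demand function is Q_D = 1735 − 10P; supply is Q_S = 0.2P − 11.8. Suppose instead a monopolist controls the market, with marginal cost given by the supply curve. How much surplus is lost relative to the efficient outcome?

0.48

In inverse form: demand P = 173.5 − 0.1Q, supply P = 59 + 5Q.
Competitive equilibrium: 173.5 − 0.1Q = 59 + 5Q → Q* = 22.451, P* = 171.2549.
Marginal revenue: MR = 173.5 − 0.2Q. Set MR = MC: 173.5 − 0.2Q = 59 + 5Q → Q_m = 22.0192.
Price P_m = 173.5 − 0.1·22.0192 = 171.2981; MC(Q_m) = 59 + 5·22.0192 = 169.096.
Competitive Q* = 22.451, so ΔQ = 0.4318; wedge = 171.2981 − 169.096 = 2.2021.
Welfare loss = ½ × 0.4318 × 2.2021 = 0.48.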